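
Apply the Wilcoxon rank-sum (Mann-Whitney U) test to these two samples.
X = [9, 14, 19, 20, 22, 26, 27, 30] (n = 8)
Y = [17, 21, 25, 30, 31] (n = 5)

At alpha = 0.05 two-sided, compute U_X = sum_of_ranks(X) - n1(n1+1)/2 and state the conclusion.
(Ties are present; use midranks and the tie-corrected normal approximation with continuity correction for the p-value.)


Step 1: Combine and sort all 13 observations; assign midranks.
sorted (value, group): (9,X), (14,X), (17,Y), (19,X), (20,X), (21,Y), (22,X), (25,Y), (26,X), (27,X), (30,X), (30,Y), (31,Y)
ranks: 9->1, 14->2, 17->3, 19->4, 20->5, 21->6, 22->7, 25->8, 26->9, 27->10, 30->11.5, 30->11.5, 31->13
Step 2: Rank sum for X: R1 = 1 + 2 + 4 + 5 + 7 + 9 + 10 + 11.5 = 49.5.
Step 3: U_X = R1 - n1(n1+1)/2 = 49.5 - 8*9/2 = 49.5 - 36 = 13.5.
       U_Y = n1*n2 - U_X = 40 - 13.5 = 26.5.
Step 4: Ties are present, so use the tie-corrected normal approximation (with continuity correction) for the p-value.
Step 5: p-value = 0.379120; compare to alpha = 0.05. fail to reject H0.

U_X = 13.5, p = 0.379120, fail to reject H0 at alpha = 0.05.


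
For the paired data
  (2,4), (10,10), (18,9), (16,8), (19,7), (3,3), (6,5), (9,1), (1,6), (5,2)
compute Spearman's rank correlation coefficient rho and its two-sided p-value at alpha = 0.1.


Step 1: Rank x and y separately (midranks; no ties here).
rank(x): 2->2, 10->7, 18->9, 16->8, 19->10, 3->3, 6->5, 9->6, 1->1, 5->4
rank(y): 4->4, 10->10, 9->9, 8->8, 7->7, 3->3, 5->5, 1->1, 6->6, 2->2
Step 2: d_i = R_x(i) - R_y(i); compute d_i^2.
  (2-4)^2=4, (7-10)^2=9, (9-9)^2=0, (8-8)^2=0, (10-7)^2=9, (3-3)^2=0, (5-5)^2=0, (6-1)^2=25, (1-6)^2=25, (4-2)^2=4
sum(d^2) = 76.
Step 3: rho = 1 - 6*76 / (10*(10^2 - 1)) = 1 - 456/990 = 0.539394.
Step 4: Under H0, t = rho * sqrt((n-2)/(1-rho^2)) = 1.8118 ~ t(8).
Step 5: Two-sided p-value from the t-distribution with 8 df = 0.107593.
Step 6: alpha = 0.1. fail to reject H0.

rho = 0.5394, p = 0.107593, fail to reject H0 at alpha = 0.1.


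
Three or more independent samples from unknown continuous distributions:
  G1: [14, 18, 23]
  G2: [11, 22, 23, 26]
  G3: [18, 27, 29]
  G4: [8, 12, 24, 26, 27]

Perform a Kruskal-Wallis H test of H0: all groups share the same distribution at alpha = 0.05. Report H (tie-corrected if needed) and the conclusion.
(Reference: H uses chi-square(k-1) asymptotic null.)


Step 1: Combine all N = 15 observations and assign midranks.
sorted (value, group, rank): (8,G4,1), (11,G2,2), (12,G4,3), (14,G1,4), (18,G1,5.5), (18,G3,5.5), (22,G2,7), (23,G1,8.5), (23,G2,8.5), (24,G4,10), (26,G2,11.5), (26,G4,11.5), (27,G3,13.5), (27,G4,13.5), (29,G3,15)
Step 2: Sum ranks within each group.
R_1 = 18 (n_1 = 3)
R_2 = 29 (n_2 = 4)
R_3 = 34 (n_3 = 3)
R_4 = 39 (n_4 = 5)
Step 3: H = 12/(N(N+1)) * sum(R_i^2/n_i) - 3(N+1)
     = 12/(15*16) * (18^2/3 + 29^2/4 + 34^2/3 + 39^2/5) - 3*16
     = 0.050000 * 1007.78 - 48
     = 2.389167.
Step 4: Ties present; correction factor C = 1 - 24/(15^3 - 15) = 0.992857. Corrected H = 2.389167 / 0.992857 = 2.406355.
Step 5: Under H0, H ~ chi^2(3); p-value = 0.492453.
Step 6: alpha = 0.05. fail to reject H0.

H = 2.4064, df = 3, p = 0.492453, fail to reject H0.


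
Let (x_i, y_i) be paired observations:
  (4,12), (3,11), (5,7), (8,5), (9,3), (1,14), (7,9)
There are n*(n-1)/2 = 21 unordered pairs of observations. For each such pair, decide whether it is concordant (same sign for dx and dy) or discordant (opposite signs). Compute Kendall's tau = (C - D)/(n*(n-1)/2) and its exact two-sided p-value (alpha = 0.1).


Step 1: Enumerate the 21 unordered pairs (i,j) with i<j and classify each by sign(x_j-x_i) * sign(y_j-y_i).
  (1,2):dx=-1,dy=-1->C; (1,3):dx=+1,dy=-5->D; (1,4):dx=+4,dy=-7->D; (1,5):dx=+5,dy=-9->D
  (1,6):dx=-3,dy=+2->D; (1,7):dx=+3,dy=-3->D; (2,3):dx=+2,dy=-4->D; (2,4):dx=+5,dy=-6->D
  (2,5):dx=+6,dy=-8->D; (2,6):dx=-2,dy=+3->D; (2,7):dx=+4,dy=-2->D; (3,4):dx=+3,dy=-2->D
  (3,5):dx=+4,dy=-4->D; (3,6):dx=-4,dy=+7->D; (3,7):dx=+2,dy=+2->C; (4,5):dx=+1,dy=-2->D
  (4,6):dx=-7,dy=+9->D; (4,7):dx=-1,dy=+4->D; (5,6):dx=-8,dy=+11->D; (5,7):dx=-2,dy=+6->D
  (6,7):dx=+6,dy=-5->D
Step 2: C = 2, D = 19, total pairs = 21.
Step 3: tau = (C - D)/(n(n-1)/2) = (2 - 19)/21 = -0.809524.
Step 4: Exact two-sided p-value (enumerate n! = 5040 permutations of y under H0): p = 0.010714.
Step 5: alpha = 0.1. reject H0.

tau_b = -0.8095 (C=2, D=19), p = 0.010714, reject H0.


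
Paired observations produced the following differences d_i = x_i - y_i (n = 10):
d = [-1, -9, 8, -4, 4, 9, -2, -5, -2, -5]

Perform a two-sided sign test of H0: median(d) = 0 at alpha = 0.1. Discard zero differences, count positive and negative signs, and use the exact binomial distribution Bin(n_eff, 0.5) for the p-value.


Step 1: Discard zero differences. Original n = 10; n_eff = number of nonzero differences = 10.
Nonzero differences (with sign): -1, -9, +8, -4, +4, +9, -2, -5, -2, -5
Step 2: Count signs: positive = 3, negative = 7.
Step 3: Under H0: P(positive) = 0.5, so the number of positives S ~ Bin(10, 0.5).
Step 4: Two-sided exact p-value = sum of Bin(10,0.5) probabilities at or below the observed probability = 0.343750.
Step 5: alpha = 0.1. fail to reject H0.

n_eff = 10, pos = 3, neg = 7, p = 0.343750, fail to reject H0.


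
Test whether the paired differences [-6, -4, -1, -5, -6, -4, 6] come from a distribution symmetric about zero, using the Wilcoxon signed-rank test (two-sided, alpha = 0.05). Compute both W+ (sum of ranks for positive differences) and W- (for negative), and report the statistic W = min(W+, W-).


Step 1: Drop any zero differences (none here) and take |d_i|.
|d| = [6, 4, 1, 5, 6, 4, 6]
Step 2: Midrank |d_i| (ties get averaged ranks).
ranks: |6|->6, |4|->2.5, |1|->1, |5|->4, |6|->6, |4|->2.5, |6|->6
Step 3: Attach original signs; sum ranks with positive sign and with negative sign.
W+ = 6 = 6
W- = 6 + 2.5 + 1 + 4 + 6 + 2.5 = 22
(Check: W+ + W- = 28 should equal n(n+1)/2 = 28.)
Step 4: Test statistic W = min(W+, W-) = 6.
Step 5: Ties in |d|, so use the tie-corrected normal approximation.
        E[W] = n(n+1)/4 = 7*8/4 = 14.
        Tie groups: |d|=4 (t=2), |d|=6 (t=3); sum(t^3 - t) = 30.
        Var[W] = n(n+1)(2n+1)/24 - sum(t^3-t)/48 = 840/24 - 30/48 = 34.375.
        z = (W - E[W]) / sqrt(Var[W]) = (6 - 14) / 5.8630 = -1.3645.
        Two-sided p = 2*Phi(z) = 0.172415.
Step 6: alpha = 0.05. fail to reject H0.

W+ = 6, W- = 22, W = min = 6, p = 0.172415, fail to reject H0.


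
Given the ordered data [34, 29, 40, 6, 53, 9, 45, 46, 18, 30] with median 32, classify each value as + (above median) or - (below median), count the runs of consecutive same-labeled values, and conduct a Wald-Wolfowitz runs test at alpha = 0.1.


Step 1: Compute median = 32; label A = above, B = below.
Labels in order: ABABABAABB  (n_A = 5, n_B = 5)
Step 2: Count runs R = 8.
Step 3: Under H0 (random ordering), E[R] = 2*n_A*n_B/(n_A+n_B) + 1 = 2*5*5/10 + 1 = 6.0000.
        Var[R] = 2*n_A*n_B*(2*n_A*n_B - n_A - n_B) / ((n_A+n_B)^2 * (n_A+n_B-1)) = 2000/900 = 2.2222.
        SD[R] = 1.4907.
Step 4: Continuity-corrected z = (R - 0.5 - E[R]) / SD[R] = (8 - 0.5 - 6.0000) / 1.4907 = 1.0062.
Step 5: Two-sided p-value via normal approximation = 2*(1 - Phi(|z|)) = 0.314305.
Step 6: alpha = 0.1. fail to reject H0.

R = 8, z = 1.0062, p = 0.314305, fail to reject H0.


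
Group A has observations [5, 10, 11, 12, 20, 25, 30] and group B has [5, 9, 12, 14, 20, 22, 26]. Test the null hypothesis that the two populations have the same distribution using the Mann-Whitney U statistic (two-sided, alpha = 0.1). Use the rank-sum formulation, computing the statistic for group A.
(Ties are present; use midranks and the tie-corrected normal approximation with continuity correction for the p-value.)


Step 1: Combine and sort all 14 observations; assign midranks.
sorted (value, group): (5,X), (5,Y), (9,Y), (10,X), (11,X), (12,X), (12,Y), (14,Y), (20,X), (20,Y), (22,Y), (25,X), (26,Y), (30,X)
ranks: 5->1.5, 5->1.5, 9->3, 10->4, 11->5, 12->6.5, 12->6.5, 14->8, 20->9.5, 20->9.5, 22->11, 25->12, 26->13, 30->14
Step 2: Rank sum for X: R1 = 1.5 + 4 + 5 + 6.5 + 9.5 + 12 + 14 = 52.5.
Step 3: U_X = R1 - n1(n1+1)/2 = 52.5 - 7*8/2 = 52.5 - 28 = 24.5.
       U_Y = n1*n2 - U_X = 49 - 24.5 = 24.5.
Step 4: Ties are present, so use the tie-corrected normal approximation (with continuity correction) for the p-value.
Step 5: p-value = 1.000000; compare to alpha = 0.1. fail to reject H0.

U_X = 24.5, p = 1.000000, fail to reject H0 at alpha = 0.1.


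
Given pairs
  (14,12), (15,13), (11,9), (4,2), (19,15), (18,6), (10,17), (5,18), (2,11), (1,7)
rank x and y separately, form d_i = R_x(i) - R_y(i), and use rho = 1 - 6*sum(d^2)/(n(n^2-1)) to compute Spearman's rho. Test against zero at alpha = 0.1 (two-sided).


Step 1: Rank x and y separately (midranks; no ties here).
rank(x): 14->7, 15->8, 11->6, 4->3, 19->10, 18->9, 10->5, 5->4, 2->2, 1->1
rank(y): 12->6, 13->7, 9->4, 2->1, 15->8, 6->2, 17->9, 18->10, 11->5, 7->3
Step 2: d_i = R_x(i) - R_y(i); compute d_i^2.
  (7-6)^2=1, (8-7)^2=1, (6-4)^2=4, (3-1)^2=4, (10-8)^2=4, (9-2)^2=49, (5-9)^2=16, (4-10)^2=36, (2-5)^2=9, (1-3)^2=4
sum(d^2) = 128.
Step 3: rho = 1 - 6*128 / (10*(10^2 - 1)) = 1 - 768/990 = 0.224242.
Step 4: Under H0, t = rho * sqrt((n-2)/(1-rho^2)) = 0.6508 ~ t(8).
Step 5: Two-sided p-value from the t-distribution with 8 df = 0.533401.
Step 6: alpha = 0.1. fail to reject H0.

rho = 0.2242, p = 0.533401, fail to reject H0 at alpha = 0.1.


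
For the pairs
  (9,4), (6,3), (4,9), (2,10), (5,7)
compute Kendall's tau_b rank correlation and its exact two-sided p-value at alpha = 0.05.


Step 1: Enumerate the 10 unordered pairs (i,j) with i<j and classify each by sign(x_j-x_i) * sign(y_j-y_i).
  (1,2):dx=-3,dy=-1->C; (1,3):dx=-5,dy=+5->D; (1,4):dx=-7,dy=+6->D; (1,5):dx=-4,dy=+3->D
  (2,3):dx=-2,dy=+6->D; (2,4):dx=-4,dy=+7->D; (2,5):dx=-1,dy=+4->D; (3,4):dx=-2,dy=+1->D
  (3,5):dx=+1,dy=-2->D; (4,5):dx=+3,dy=-3->D
Step 2: C = 1, D = 9, total pairs = 10.
Step 3: tau = (C - D)/(n(n-1)/2) = (1 - 9)/10 = -0.800000.
Step 4: Exact two-sided p-value (enumerate n! = 120 permutations of y under H0): p = 0.083333.
Step 5: alpha = 0.05. fail to reject H0.

tau_b = -0.8000 (C=1, D=9), p = 0.083333, fail to reject H0.


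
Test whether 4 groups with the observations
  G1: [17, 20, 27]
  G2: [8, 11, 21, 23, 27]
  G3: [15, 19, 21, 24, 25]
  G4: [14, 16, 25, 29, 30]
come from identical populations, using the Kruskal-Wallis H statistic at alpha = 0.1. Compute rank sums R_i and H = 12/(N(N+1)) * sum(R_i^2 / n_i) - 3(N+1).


Step 1: Combine all N = 18 observations and assign midranks.
sorted (value, group, rank): (8,G2,1), (11,G2,2), (14,G4,3), (15,G3,4), (16,G4,5), (17,G1,6), (19,G3,7), (20,G1,8), (21,G2,9.5), (21,G3,9.5), (23,G2,11), (24,G3,12), (25,G3,13.5), (25,G4,13.5), (27,G1,15.5), (27,G2,15.5), (29,G4,17), (30,G4,18)
Step 2: Sum ranks within each group.
R_1 = 29.5 (n_1 = 3)
R_2 = 39 (n_2 = 5)
R_3 = 46 (n_3 = 5)
R_4 = 56.5 (n_4 = 5)
Step 3: H = 12/(N(N+1)) * sum(R_i^2/n_i) - 3(N+1)
     = 12/(18*19) * (29.5^2/3 + 39^2/5 + 46^2/5 + 56.5^2/5) - 3*19
     = 0.035088 * 1655.93 - 57
     = 1.102924.
Step 4: Ties present; correction factor C = 1 - 18/(18^3 - 18) = 0.996904. Corrected H = 1.102924 / 0.996904 = 1.106349.
Step 5: Under H0, H ~ chi^2(3); p-value = 0.775542.
Step 6: alpha = 0.1. fail to reject H0.

H = 1.1063, df = 3, p = 0.775542, fail to reject H0.


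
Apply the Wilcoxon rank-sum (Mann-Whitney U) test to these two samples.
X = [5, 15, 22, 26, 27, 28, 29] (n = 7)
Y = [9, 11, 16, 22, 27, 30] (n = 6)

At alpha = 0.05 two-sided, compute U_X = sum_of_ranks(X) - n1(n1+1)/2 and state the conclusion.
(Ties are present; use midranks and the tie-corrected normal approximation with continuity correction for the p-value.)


Step 1: Combine and sort all 13 observations; assign midranks.
sorted (value, group): (5,X), (9,Y), (11,Y), (15,X), (16,Y), (22,X), (22,Y), (26,X), (27,X), (27,Y), (28,X), (29,X), (30,Y)
ranks: 5->1, 9->2, 11->3, 15->4, 16->5, 22->6.5, 22->6.5, 26->8, 27->9.5, 27->9.5, 28->11, 29->12, 30->13
Step 2: Rank sum for X: R1 = 1 + 4 + 6.5 + 8 + 9.5 + 11 + 12 = 52.
Step 3: U_X = R1 - n1(n1+1)/2 = 52 - 7*8/2 = 52 - 28 = 24.
       U_Y = n1*n2 - U_X = 42 - 24 = 18.
Step 4: Ties are present, so use the tie-corrected normal approximation (with continuity correction) for the p-value.
Step 5: p-value = 0.720247; compare to alpha = 0.05. fail to reject H0.

U_X = 24, p = 0.720247, fail to reject H0 at alpha = 0.05.


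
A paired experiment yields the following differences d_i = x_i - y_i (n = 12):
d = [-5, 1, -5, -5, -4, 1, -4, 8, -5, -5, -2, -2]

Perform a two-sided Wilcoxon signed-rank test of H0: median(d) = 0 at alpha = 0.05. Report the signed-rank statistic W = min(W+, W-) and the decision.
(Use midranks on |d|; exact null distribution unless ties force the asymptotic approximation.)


Step 1: Drop any zero differences (none here) and take |d_i|.
|d| = [5, 1, 5, 5, 4, 1, 4, 8, 5, 5, 2, 2]
Step 2: Midrank |d_i| (ties get averaged ranks).
ranks: |5|->9, |1|->1.5, |5|->9, |5|->9, |4|->5.5, |1|->1.5, |4|->5.5, |8|->12, |5|->9, |5|->9, |2|->3.5, |2|->3.5
Step 3: Attach original signs; sum ranks with positive sign and with negative sign.
W+ = 1.5 + 1.5 + 12 = 15
W- = 9 + 9 + 9 + 5.5 + 5.5 + 9 + 9 + 3.5 + 3.5 = 63
(Check: W+ + W- = 78 should equal n(n+1)/2 = 78.)
Step 4: Test statistic W = min(W+, W-) = 15.
Step 5: Ties in |d|, so use the tie-corrected normal approximation.
        E[W] = n(n+1)/4 = 12*13/4 = 39.
        Tie groups: |d|=1 (t=2), |d|=2 (t=2), |d|=4 (t=2), |d|=5 (t=5); sum(t^3 - t) = 138.
        Var[W] = n(n+1)(2n+1)/24 - sum(t^3-t)/48 = 3900/24 - 138/48 = 159.625.
        z = (W - E[W]) / sqrt(Var[W]) = (15 - 39) / 12.6343 = -1.8996.
        Two-sided p = 2*Phi(z) = 0.057486.
Step 6: alpha = 0.05. fail to reject H0.

W+ = 15, W- = 63, W = min = 15, p = 0.057486, fail to reject H0.


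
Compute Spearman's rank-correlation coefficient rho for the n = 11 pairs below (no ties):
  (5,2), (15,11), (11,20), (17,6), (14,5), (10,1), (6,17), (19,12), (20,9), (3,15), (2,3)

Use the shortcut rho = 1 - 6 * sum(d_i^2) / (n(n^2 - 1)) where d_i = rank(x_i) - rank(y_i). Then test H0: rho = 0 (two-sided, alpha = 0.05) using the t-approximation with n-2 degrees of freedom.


Step 1: Rank x and y separately (midranks; no ties here).
rank(x): 5->3, 15->8, 11->6, 17->9, 14->7, 10->5, 6->4, 19->10, 20->11, 3->2, 2->1
rank(y): 2->2, 11->7, 20->11, 6->5, 5->4, 1->1, 17->10, 12->8, 9->6, 15->9, 3->3
Step 2: d_i = R_x(i) - R_y(i); compute d_i^2.
  (3-2)^2=1, (8-7)^2=1, (6-11)^2=25, (9-5)^2=16, (7-4)^2=9, (5-1)^2=16, (4-10)^2=36, (10-8)^2=4, (11-6)^2=25, (2-9)^2=49, (1-3)^2=4
sum(d^2) = 186.
Step 3: rho = 1 - 6*186 / (11*(11^2 - 1)) = 1 - 1116/1320 = 0.154545.
Step 4: Under H0, t = rho * sqrt((n-2)/(1-rho^2)) = 0.4693 ~ t(9).
Step 5: Two-sided p-value from the t-distribution with 9 df = 0.650034.
Step 6: alpha = 0.05. fail to reject H0.

rho = 0.1545, p = 0.650034, fail to reject H0 at alpha = 0.05.


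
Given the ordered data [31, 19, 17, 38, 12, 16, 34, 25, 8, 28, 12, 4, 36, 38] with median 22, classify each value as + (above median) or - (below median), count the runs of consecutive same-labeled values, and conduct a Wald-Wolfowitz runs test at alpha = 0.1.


Step 1: Compute median = 22; label A = above, B = below.
Labels in order: ABBABBAABABBAA  (n_A = 7, n_B = 7)
Step 2: Count runs R = 9.
Step 3: Under H0 (random ordering), E[R] = 2*n_A*n_B/(n_A+n_B) + 1 = 2*7*7/14 + 1 = 8.0000.
        Var[R] = 2*n_A*n_B*(2*n_A*n_B - n_A - n_B) / ((n_A+n_B)^2 * (n_A+n_B-1)) = 8232/2548 = 3.2308.
        SD[R] = 1.7974.
Step 4: Continuity-corrected z = (R - 0.5 - E[R]) / SD[R] = (9 - 0.5 - 8.0000) / 1.7974 = 0.2782.
Step 5: Two-sided p-value via normal approximation = 2*(1 - Phi(|z|)) = 0.780879.
Step 6: alpha = 0.1. fail to reject H0.

R = 9, z = 0.2782, p = 0.780879, fail to reject H0.


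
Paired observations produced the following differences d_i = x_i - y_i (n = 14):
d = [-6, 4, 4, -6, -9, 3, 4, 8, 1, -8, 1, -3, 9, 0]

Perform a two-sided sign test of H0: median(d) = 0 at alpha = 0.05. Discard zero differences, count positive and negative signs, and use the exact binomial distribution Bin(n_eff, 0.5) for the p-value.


Step 1: Discard zero differences. Original n = 14; n_eff = number of nonzero differences = 13.
Nonzero differences (with sign): -6, +4, +4, -6, -9, +3, +4, +8, +1, -8, +1, -3, +9
Step 2: Count signs: positive = 8, negative = 5.
Step 3: Under H0: P(positive) = 0.5, so the number of positives S ~ Bin(13, 0.5).
Step 4: Two-sided exact p-value = sum of Bin(13,0.5) probabilities at or below the observed probability = 0.581055.
Step 5: alpha = 0.05. fail to reject H0.

n_eff = 13, pos = 8, neg = 5, p = 0.581055, fail to reject H0.


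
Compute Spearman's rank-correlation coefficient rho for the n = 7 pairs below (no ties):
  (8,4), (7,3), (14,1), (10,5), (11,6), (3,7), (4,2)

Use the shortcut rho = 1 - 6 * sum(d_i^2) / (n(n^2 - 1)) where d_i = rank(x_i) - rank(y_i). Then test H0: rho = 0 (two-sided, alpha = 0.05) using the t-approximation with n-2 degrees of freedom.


Step 1: Rank x and y separately (midranks; no ties here).
rank(x): 8->4, 7->3, 14->7, 10->5, 11->6, 3->1, 4->2
rank(y): 4->4, 3->3, 1->1, 5->5, 6->6, 7->7, 2->2
Step 2: d_i = R_x(i) - R_y(i); compute d_i^2.
  (4-4)^2=0, (3-3)^2=0, (7-1)^2=36, (5-5)^2=0, (6-6)^2=0, (1-7)^2=36, (2-2)^2=0
sum(d^2) = 72.
Step 3: rho = 1 - 6*72 / (7*(7^2 - 1)) = 1 - 432/336 = -0.285714.
Step 4: Under H0, t = rho * sqrt((n-2)/(1-rho^2)) = -0.6667 ~ t(5).
Step 5: Two-sided p-value from the t-distribution with 5 df = 0.534509.
Step 6: alpha = 0.05. fail to reject H0.

rho = -0.2857, p = 0.534509, fail to reject H0 at alpha = 0.05.


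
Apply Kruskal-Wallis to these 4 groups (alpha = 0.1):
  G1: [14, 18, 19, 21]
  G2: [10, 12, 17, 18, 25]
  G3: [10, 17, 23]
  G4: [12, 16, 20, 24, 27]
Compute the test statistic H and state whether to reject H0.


Step 1: Combine all N = 17 observations and assign midranks.
sorted (value, group, rank): (10,G2,1.5), (10,G3,1.5), (12,G2,3.5), (12,G4,3.5), (14,G1,5), (16,G4,6), (17,G2,7.5), (17,G3,7.5), (18,G1,9.5), (18,G2,9.5), (19,G1,11), (20,G4,12), (21,G1,13), (23,G3,14), (24,G4,15), (25,G2,16), (27,G4,17)
Step 2: Sum ranks within each group.
R_1 = 38.5 (n_1 = 4)
R_2 = 38 (n_2 = 5)
R_3 = 23 (n_3 = 3)
R_4 = 53.5 (n_4 = 5)
Step 3: H = 12/(N(N+1)) * sum(R_i^2/n_i) - 3(N+1)
     = 12/(17*18) * (38.5^2/4 + 38^2/5 + 23^2/3 + 53.5^2/5) - 3*18
     = 0.039216 * 1408.15 - 54
     = 1.221405.
Step 4: Ties present; correction factor C = 1 - 24/(17^3 - 17) = 0.995098. Corrected H = 1.221405 / 0.995098 = 1.227422.
Step 5: Under H0, H ~ chi^2(3); p-value = 0.746435.
Step 6: alpha = 0.1. fail to reject H0.

H = 1.2274, df = 3, p = 0.746435, fail to reject H0.


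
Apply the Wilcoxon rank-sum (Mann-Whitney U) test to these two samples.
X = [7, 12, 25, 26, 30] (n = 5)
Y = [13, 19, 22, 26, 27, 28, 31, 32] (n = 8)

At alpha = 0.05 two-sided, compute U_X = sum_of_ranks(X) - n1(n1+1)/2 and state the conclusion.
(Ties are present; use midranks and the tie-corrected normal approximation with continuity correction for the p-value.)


Step 1: Combine and sort all 13 observations; assign midranks.
sorted (value, group): (7,X), (12,X), (13,Y), (19,Y), (22,Y), (25,X), (26,X), (26,Y), (27,Y), (28,Y), (30,X), (31,Y), (32,Y)
ranks: 7->1, 12->2, 13->3, 19->4, 22->5, 25->6, 26->7.5, 26->7.5, 27->9, 28->10, 30->11, 31->12, 32->13
Step 2: Rank sum for X: R1 = 1 + 2 + 6 + 7.5 + 11 = 27.5.
Step 3: U_X = R1 - n1(n1+1)/2 = 27.5 - 5*6/2 = 27.5 - 15 = 12.5.
       U_Y = n1*n2 - U_X = 40 - 12.5 = 27.5.
Step 4: Ties are present, so use the tie-corrected normal approximation (with continuity correction) for the p-value.
Step 5: p-value = 0.304842; compare to alpha = 0.05. fail to reject H0.

U_X = 12.5, p = 0.304842, fail to reject H0 at alpha = 0.05.


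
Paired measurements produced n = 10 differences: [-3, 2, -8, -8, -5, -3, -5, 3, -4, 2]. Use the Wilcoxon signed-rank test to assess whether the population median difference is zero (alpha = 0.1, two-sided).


Step 1: Drop any zero differences (none here) and take |d_i|.
|d| = [3, 2, 8, 8, 5, 3, 5, 3, 4, 2]
Step 2: Midrank |d_i| (ties get averaged ranks).
ranks: |3|->4, |2|->1.5, |8|->9.5, |8|->9.5, |5|->7.5, |3|->4, |5|->7.5, |3|->4, |4|->6, |2|->1.5
Step 3: Attach original signs; sum ranks with positive sign and with negative sign.
W+ = 1.5 + 4 + 1.5 = 7
W- = 4 + 9.5 + 9.5 + 7.5 + 4 + 7.5 + 6 = 48
(Check: W+ + W- = 55 should equal n(n+1)/2 = 55.)
Step 4: Test statistic W = min(W+, W-) = 7.
Step 5: Ties in |d|, so use the tie-corrected normal approximation.
        E[W] = n(n+1)/4 = 10*11/4 = 27.5.
        Tie groups: |d|=2 (t=2), |d|=3 (t=3), |d|=5 (t=2), |d|=8 (t=2); sum(t^3 - t) = 42.
        Var[W] = n(n+1)(2n+1)/24 - sum(t^3-t)/48 = 2310/24 - 42/48 = 95.375.
        z = (W - E[W]) / sqrt(Var[W]) = (7 - 27.5) / 9.7660 = -2.0991.
        Two-sided p = 2*Phi(z) = 0.035807.
Step 6: alpha = 0.1. reject H0.

W+ = 7, W- = 48, W = min = 7, p = 0.035807, reject H0.


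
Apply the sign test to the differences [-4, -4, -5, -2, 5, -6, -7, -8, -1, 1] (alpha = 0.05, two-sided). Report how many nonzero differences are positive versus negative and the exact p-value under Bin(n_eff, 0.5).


Step 1: Discard zero differences. Original n = 10; n_eff = number of nonzero differences = 10.
Nonzero differences (with sign): -4, -4, -5, -2, +5, -6, -7, -8, -1, +1
Step 2: Count signs: positive = 2, negative = 8.
Step 3: Under H0: P(positive) = 0.5, so the number of positives S ~ Bin(10, 0.5).
Step 4: Two-sided exact p-value = sum of Bin(10,0.5) probabilities at or below the observed probability = 0.109375.
Step 5: alpha = 0.05. fail to reject H0.

n_eff = 10, pos = 2, neg = 8, p = 0.109375, fail to reject H0.


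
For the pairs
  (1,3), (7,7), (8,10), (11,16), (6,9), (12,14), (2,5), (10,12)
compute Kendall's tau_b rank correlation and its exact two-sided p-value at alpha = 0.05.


Step 1: Enumerate the 28 unordered pairs (i,j) with i<j and classify each by sign(x_j-x_i) * sign(y_j-y_i).
  (1,2):dx=+6,dy=+4->C; (1,3):dx=+7,dy=+7->C; (1,4):dx=+10,dy=+13->C; (1,5):dx=+5,dy=+6->C
  (1,6):dx=+11,dy=+11->C; (1,7):dx=+1,dy=+2->C; (1,8):dx=+9,dy=+9->C; (2,3):dx=+1,dy=+3->C
  (2,4):dx=+4,dy=+9->C; (2,5):dx=-1,dy=+2->D; (2,6):dx=+5,dy=+7->C; (2,7):dx=-5,dy=-2->C
  (2,8):dx=+3,dy=+5->C; (3,4):dx=+3,dy=+6->C; (3,5):dx=-2,dy=-1->C; (3,6):dx=+4,dy=+4->C
  (3,7):dx=-6,dy=-5->C; (3,8):dx=+2,dy=+2->C; (4,5):dx=-5,dy=-7->C; (4,6):dx=+1,dy=-2->D
  (4,7):dx=-9,dy=-11->C; (4,8):dx=-1,dy=-4->C; (5,6):dx=+6,dy=+5->C; (5,7):dx=-4,dy=-4->C
  (5,8):dx=+4,dy=+3->C; (6,7):dx=-10,dy=-9->C; (6,8):dx=-2,dy=-2->C; (7,8):dx=+8,dy=+7->C
Step 2: C = 26, D = 2, total pairs = 28.
Step 3: tau = (C - D)/(n(n-1)/2) = (26 - 2)/28 = 0.857143.
Step 4: Exact two-sided p-value (enumerate n! = 40320 permutations of y under H0): p = 0.001736.
Step 5: alpha = 0.05. reject H0.

tau_b = 0.8571 (C=26, D=2), p = 0.001736, reject H0.


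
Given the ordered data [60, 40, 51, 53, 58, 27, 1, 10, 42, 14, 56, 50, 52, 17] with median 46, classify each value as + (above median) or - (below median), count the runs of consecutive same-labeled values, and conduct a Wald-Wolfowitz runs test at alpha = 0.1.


Step 1: Compute median = 46; label A = above, B = below.
Labels in order: ABAAABBBBBAAAB  (n_A = 7, n_B = 7)
Step 2: Count runs R = 6.
Step 3: Under H0 (random ordering), E[R] = 2*n_A*n_B/(n_A+n_B) + 1 = 2*7*7/14 + 1 = 8.0000.
        Var[R] = 2*n_A*n_B*(2*n_A*n_B - n_A - n_B) / ((n_A+n_B)^2 * (n_A+n_B-1)) = 8232/2548 = 3.2308.
        SD[R] = 1.7974.
Step 4: Continuity-corrected z = (R + 0.5 - E[R]) / SD[R] = (6 + 0.5 - 8.0000) / 1.7974 = -0.8345.
Step 5: Two-sided p-value via normal approximation = 2*(1 - Phi(|z|)) = 0.403986.
Step 6: alpha = 0.1. fail to reject H0.

R = 6, z = -0.8345, p = 0.403986, fail to reject H0.


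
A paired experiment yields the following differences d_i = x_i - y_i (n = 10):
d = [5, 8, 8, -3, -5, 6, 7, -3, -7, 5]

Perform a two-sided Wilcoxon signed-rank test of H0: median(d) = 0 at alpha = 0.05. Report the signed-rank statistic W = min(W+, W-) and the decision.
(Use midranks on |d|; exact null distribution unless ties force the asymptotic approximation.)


Step 1: Drop any zero differences (none here) and take |d_i|.
|d| = [5, 8, 8, 3, 5, 6, 7, 3, 7, 5]
Step 2: Midrank |d_i| (ties get averaged ranks).
ranks: |5|->4, |8|->9.5, |8|->9.5, |3|->1.5, |5|->4, |6|->6, |7|->7.5, |3|->1.5, |7|->7.5, |5|->4
Step 3: Attach original signs; sum ranks with positive sign and with negative sign.
W+ = 4 + 9.5 + 9.5 + 6 + 7.5 + 4 = 40.5
W- = 1.5 + 4 + 1.5 + 7.5 = 14.5
(Check: W+ + W- = 55 should equal n(n+1)/2 = 55.)
Step 4: Test statistic W = min(W+, W-) = 14.5.
Step 5: Ties in |d|, so use the tie-corrected normal approximation.
        E[W] = n(n+1)/4 = 10*11/4 = 27.5.
        Tie groups: |d|=3 (t=2), |d|=5 (t=3), |d|=7 (t=2), |d|=8 (t=2); sum(t^3 - t) = 42.
        Var[W] = n(n+1)(2n+1)/24 - sum(t^3-t)/48 = 2310/24 - 42/48 = 95.375.
        z = (W - E[W]) / sqrt(Var[W]) = (14.5 - 27.5) / 9.7660 = -1.3311.
        Two-sided p = 2*Phi(z) = 0.183141.
Step 6: alpha = 0.05. fail to reject H0.

W+ = 40.5, W- = 14.5, W = min = 14.5, p = 0.183141, fail to reject H0.


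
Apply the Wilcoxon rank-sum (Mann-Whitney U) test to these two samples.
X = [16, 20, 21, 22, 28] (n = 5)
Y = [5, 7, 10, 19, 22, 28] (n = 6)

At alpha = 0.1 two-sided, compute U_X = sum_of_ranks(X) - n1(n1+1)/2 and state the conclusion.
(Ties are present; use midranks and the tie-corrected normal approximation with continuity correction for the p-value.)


Step 1: Combine and sort all 11 observations; assign midranks.
sorted (value, group): (5,Y), (7,Y), (10,Y), (16,X), (19,Y), (20,X), (21,X), (22,X), (22,Y), (28,X), (28,Y)
ranks: 5->1, 7->2, 10->3, 16->4, 19->5, 20->6, 21->7, 22->8.5, 22->8.5, 28->10.5, 28->10.5
Step 2: Rank sum for X: R1 = 4 + 6 + 7 + 8.5 + 10.5 = 36.
Step 3: U_X = R1 - n1(n1+1)/2 = 36 - 5*6/2 = 36 - 15 = 21.
       U_Y = n1*n2 - U_X = 30 - 21 = 9.
Step 4: Ties are present, so use the tie-corrected normal approximation (with continuity correction) for the p-value.
Step 5: p-value = 0.313093; compare to alpha = 0.1. fail to reject H0.

U_X = 21, p = 0.313093, fail to reject H0 at alpha = 0.1.


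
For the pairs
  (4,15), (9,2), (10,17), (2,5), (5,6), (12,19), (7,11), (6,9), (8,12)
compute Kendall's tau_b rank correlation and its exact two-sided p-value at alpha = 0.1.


Step 1: Enumerate the 36 unordered pairs (i,j) with i<j and classify each by sign(x_j-x_i) * sign(y_j-y_i).
  (1,2):dx=+5,dy=-13->D; (1,3):dx=+6,dy=+2->C; (1,4):dx=-2,dy=-10->C; (1,5):dx=+1,dy=-9->D
  (1,6):dx=+8,dy=+4->C; (1,7):dx=+3,dy=-4->D; (1,8):dx=+2,dy=-6->D; (1,9):dx=+4,dy=-3->D
  (2,3):dx=+1,dy=+15->C; (2,4):dx=-7,dy=+3->D; (2,5):dx=-4,dy=+4->D; (2,6):dx=+3,dy=+17->C
  (2,7):dx=-2,dy=+9->D; (2,8):dx=-3,dy=+7->D; (2,9):dx=-1,dy=+10->D; (3,4):dx=-8,dy=-12->C
  (3,5):dx=-5,dy=-11->C; (3,6):dx=+2,dy=+2->C; (3,7):dx=-3,dy=-6->C; (3,8):dx=-4,dy=-8->C
  (3,9):dx=-2,dy=-5->C; (4,5):dx=+3,dy=+1->C; (4,6):dx=+10,dy=+14->C; (4,7):dx=+5,dy=+6->C
  (4,8):dx=+4,dy=+4->C; (4,9):dx=+6,dy=+7->C; (5,6):dx=+7,dy=+13->C; (5,7):dx=+2,dy=+5->C
  (5,8):dx=+1,dy=+3->C; (5,9):dx=+3,dy=+6->C; (6,7):dx=-5,dy=-8->C; (6,8):dx=-6,dy=-10->C
  (6,9):dx=-4,dy=-7->C; (7,8):dx=-1,dy=-2->C; (7,9):dx=+1,dy=+1->C; (8,9):dx=+2,dy=+3->C
Step 2: C = 26, D = 10, total pairs = 36.
Step 3: tau = (C - D)/(n(n-1)/2) = (26 - 10)/36 = 0.444444.
Step 4: Exact two-sided p-value (enumerate n! = 362880 permutations of y under H0): p = 0.119439.
Step 5: alpha = 0.1. fail to reject H0.

tau_b = 0.4444 (C=26, D=10), p = 0.119439, fail to reject H0.


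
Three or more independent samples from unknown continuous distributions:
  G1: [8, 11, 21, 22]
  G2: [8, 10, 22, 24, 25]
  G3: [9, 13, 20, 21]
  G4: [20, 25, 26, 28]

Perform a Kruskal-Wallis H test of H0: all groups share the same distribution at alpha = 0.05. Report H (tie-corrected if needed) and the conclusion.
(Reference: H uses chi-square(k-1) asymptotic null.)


Step 1: Combine all N = 17 observations and assign midranks.
sorted (value, group, rank): (8,G1,1.5), (8,G2,1.5), (9,G3,3), (10,G2,4), (11,G1,5), (13,G3,6), (20,G3,7.5), (20,G4,7.5), (21,G1,9.5), (21,G3,9.5), (22,G1,11.5), (22,G2,11.5), (24,G2,13), (25,G2,14.5), (25,G4,14.5), (26,G4,16), (28,G4,17)
Step 2: Sum ranks within each group.
R_1 = 27.5 (n_1 = 4)
R_2 = 44.5 (n_2 = 5)
R_3 = 26 (n_3 = 4)
R_4 = 55 (n_4 = 4)
Step 3: H = 12/(N(N+1)) * sum(R_i^2/n_i) - 3(N+1)
     = 12/(17*18) * (27.5^2/4 + 44.5^2/5 + 26^2/4 + 55^2/4) - 3*18
     = 0.039216 * 1510.36 - 54
     = 5.229902.
Step 4: Ties present; correction factor C = 1 - 30/(17^3 - 17) = 0.993873. Corrected H = 5.229902 / 0.993873 = 5.262145.
Step 5: Under H0, H ~ chi^2(3); p-value = 0.153578.
Step 6: alpha = 0.05. fail to reject H0.

H = 5.2621, df = 3, p = 0.153578, fail to reject H0.


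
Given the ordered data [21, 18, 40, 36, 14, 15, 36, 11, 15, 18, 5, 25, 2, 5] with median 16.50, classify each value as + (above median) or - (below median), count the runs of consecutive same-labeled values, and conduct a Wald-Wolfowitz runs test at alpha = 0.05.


Step 1: Compute median = 16.50; label A = above, B = below.
Labels in order: AAAABBABBABABB  (n_A = 7, n_B = 7)
Step 2: Count runs R = 8.
Step 3: Under H0 (random ordering), E[R] = 2*n_A*n_B/(n_A+n_B) + 1 = 2*7*7/14 + 1 = 8.0000.
        Var[R] = 2*n_A*n_B*(2*n_A*n_B - n_A - n_B) / ((n_A+n_B)^2 * (n_A+n_B-1)) = 8232/2548 = 3.2308.
        SD[R] = 1.7974.
Step 4: R = E[R], so z = 0 with no continuity correction.
Step 5: Two-sided p-value via normal approximation = 2*(1 - Phi(|z|)) = 1.000000.
Step 6: alpha = 0.05. fail to reject H0.

R = 8, z = 0.0000, p = 1.000000, fail to reject H0.


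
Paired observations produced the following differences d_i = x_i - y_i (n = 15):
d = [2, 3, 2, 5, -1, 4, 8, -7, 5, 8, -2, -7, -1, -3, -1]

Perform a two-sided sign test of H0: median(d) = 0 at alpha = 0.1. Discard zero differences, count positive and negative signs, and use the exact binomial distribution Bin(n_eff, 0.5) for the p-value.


Step 1: Discard zero differences. Original n = 15; n_eff = number of nonzero differences = 15.
Nonzero differences (with sign): +2, +3, +2, +5, -1, +4, +8, -7, +5, +8, -2, -7, -1, -3, -1
Step 2: Count signs: positive = 8, negative = 7.
Step 3: Under H0: P(positive) = 0.5, so the number of positives S ~ Bin(15, 0.5).
Step 4: Two-sided exact p-value = sum of Bin(15,0.5) probabilities at or below the observed probability = 1.000000.
Step 5: alpha = 0.1. fail to reject H0.

n_eff = 15, pos = 8, neg = 7, p = 1.000000, fail to reject H0.


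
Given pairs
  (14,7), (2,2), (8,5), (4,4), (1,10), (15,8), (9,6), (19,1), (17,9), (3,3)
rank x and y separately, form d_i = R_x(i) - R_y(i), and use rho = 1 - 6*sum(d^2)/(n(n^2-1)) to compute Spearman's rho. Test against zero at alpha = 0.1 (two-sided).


Step 1: Rank x and y separately (midranks; no ties here).
rank(x): 14->7, 2->2, 8->5, 4->4, 1->1, 15->8, 9->6, 19->10, 17->9, 3->3
rank(y): 7->7, 2->2, 5->5, 4->4, 10->10, 8->8, 6->6, 1->1, 9->9, 3->3
Step 2: d_i = R_x(i) - R_y(i); compute d_i^2.
  (7-7)^2=0, (2-2)^2=0, (5-5)^2=0, (4-4)^2=0, (1-10)^2=81, (8-8)^2=0, (6-6)^2=0, (10-1)^2=81, (9-9)^2=0, (3-3)^2=0
sum(d^2) = 162.
Step 3: rho = 1 - 6*162 / (10*(10^2 - 1)) = 1 - 972/990 = 0.018182.
Step 4: Under H0, t = rho * sqrt((n-2)/(1-rho^2)) = 0.0514 ~ t(8).
Step 5: Two-sided p-value from the t-distribution with 8 df = 0.960240.
Step 6: alpha = 0.1. fail to reject H0.

rho = 0.0182, p = 0.960240, fail to reject H0 at alpha = 0.1.


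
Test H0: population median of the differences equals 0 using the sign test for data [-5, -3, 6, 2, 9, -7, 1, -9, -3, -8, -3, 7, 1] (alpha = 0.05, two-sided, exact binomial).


Step 1: Discard zero differences. Original n = 13; n_eff = number of nonzero differences = 13.
Nonzero differences (with sign): -5, -3, +6, +2, +9, -7, +1, -9, -3, -8, -3, +7, +1
Step 2: Count signs: positive = 6, negative = 7.
Step 3: Under H0: P(positive) = 0.5, so the number of positives S ~ Bin(13, 0.5).
Step 4: Two-sided exact p-value = sum of Bin(13,0.5) probabilities at or below the observed probability = 1.000000.
Step 5: alpha = 0.05. fail to reject H0.

n_eff = 13, pos = 6, neg = 7, p = 1.000000, fail to reject H0.


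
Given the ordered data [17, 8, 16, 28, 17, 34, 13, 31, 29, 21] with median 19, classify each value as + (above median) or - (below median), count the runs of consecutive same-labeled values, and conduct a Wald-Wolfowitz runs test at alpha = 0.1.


Step 1: Compute median = 19; label A = above, B = below.
Labels in order: BBBABABAAA  (n_A = 5, n_B = 5)
Step 2: Count runs R = 6.
Step 3: Under H0 (random ordering), E[R] = 2*n_A*n_B/(n_A+n_B) + 1 = 2*5*5/10 + 1 = 6.0000.
        Var[R] = 2*n_A*n_B*(2*n_A*n_B - n_A - n_B) / ((n_A+n_B)^2 * (n_A+n_B-1)) = 2000/900 = 2.2222.
        SD[R] = 1.4907.
Step 4: R = E[R], so z = 0 with no continuity correction.
Step 5: Two-sided p-value via normal approximation = 2*(1 - Phi(|z|)) = 1.000000.
Step 6: alpha = 0.1. fail to reject H0.

R = 6, z = 0.0000, p = 1.000000, fail to reject H0.


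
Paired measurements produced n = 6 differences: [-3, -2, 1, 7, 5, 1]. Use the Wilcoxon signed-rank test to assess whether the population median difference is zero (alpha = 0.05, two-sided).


Step 1: Drop any zero differences (none here) and take |d_i|.
|d| = [3, 2, 1, 7, 5, 1]
Step 2: Midrank |d_i| (ties get averaged ranks).
ranks: |3|->4, |2|->3, |1|->1.5, |7|->6, |5|->5, |1|->1.5
Step 3: Attach original signs; sum ranks with positive sign and with negative sign.
W+ = 1.5 + 6 + 5 + 1.5 = 14
W- = 4 + 3 = 7
(Check: W+ + W- = 21 should equal n(n+1)/2 = 21.)
Step 4: Test statistic W = min(W+, W-) = 7.
Step 5: Ties in |d|, so use the tie-corrected normal approximation.
        E[W] = n(n+1)/4 = 6*7/4 = 10.5.
        Tie groups: |d|=1 (t=2); sum(t^3 - t) = 6.
        Var[W] = n(n+1)(2n+1)/24 - sum(t^3-t)/48 = 546/24 - 6/48 = 22.625.
        z = (W - E[W]) / sqrt(Var[W]) = (7 - 10.5) / 4.7566 = -0.7358.
        Two-sided p = 2*Phi(z) = 0.461838.
Step 6: alpha = 0.05. fail to reject H0.

W+ = 14, W- = 7, W = min = 7, p = 0.461838, fail to reject H0.


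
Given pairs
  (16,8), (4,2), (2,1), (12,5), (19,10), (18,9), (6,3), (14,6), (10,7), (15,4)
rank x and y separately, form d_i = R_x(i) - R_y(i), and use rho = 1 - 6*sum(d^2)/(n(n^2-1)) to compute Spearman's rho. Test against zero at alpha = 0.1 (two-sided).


Step 1: Rank x and y separately (midranks; no ties here).
rank(x): 16->8, 4->2, 2->1, 12->5, 19->10, 18->9, 6->3, 14->6, 10->4, 15->7
rank(y): 8->8, 2->2, 1->1, 5->5, 10->10, 9->9, 3->3, 6->6, 7->7, 4->4
Step 2: d_i = R_x(i) - R_y(i); compute d_i^2.
  (8-8)^2=0, (2-2)^2=0, (1-1)^2=0, (5-5)^2=0, (10-10)^2=0, (9-9)^2=0, (3-3)^2=0, (6-6)^2=0, (4-7)^2=9, (7-4)^2=9
sum(d^2) = 18.
Step 3: rho = 1 - 6*18 / (10*(10^2 - 1)) = 1 - 108/990 = 0.890909.
Step 4: Under H0, t = rho * sqrt((n-2)/(1-rho^2)) = 5.5482 ~ t(8).
Step 5: Two-sided p-value from the t-distribution with 8 df = 0.000542.
Step 6: alpha = 0.1. reject H0.

rho = 0.8909, p = 0.000542, reject H0 at alpha = 0.1.


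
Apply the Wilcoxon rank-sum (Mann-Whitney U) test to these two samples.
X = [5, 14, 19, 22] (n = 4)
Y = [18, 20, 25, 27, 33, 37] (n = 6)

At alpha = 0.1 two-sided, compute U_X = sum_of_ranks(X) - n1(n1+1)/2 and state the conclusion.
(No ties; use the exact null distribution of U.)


Step 1: Combine and sort all 10 observations; assign midranks.
sorted (value, group): (5,X), (14,X), (18,Y), (19,X), (20,Y), (22,X), (25,Y), (27,Y), (33,Y), (37,Y)
ranks: 5->1, 14->2, 18->3, 19->4, 20->5, 22->6, 25->7, 27->8, 33->9, 37->10
Step 2: Rank sum for X: R1 = 1 + 2 + 4 + 6 = 13.
Step 3: U_X = R1 - n1(n1+1)/2 = 13 - 4*5/2 = 13 - 10 = 3.
       U_Y = n1*n2 - U_X = 24 - 3 = 21.
Step 4: No ties, so the exact null distribution of U (based on enumerating the C(10,4) = 210 equally likely rank assignments) gives the two-sided p-value.
Step 5: p-value = 0.066667; compare to alpha = 0.1. reject H0.

U_X = 3, p = 0.066667, reject H0 at alpha = 0.1.


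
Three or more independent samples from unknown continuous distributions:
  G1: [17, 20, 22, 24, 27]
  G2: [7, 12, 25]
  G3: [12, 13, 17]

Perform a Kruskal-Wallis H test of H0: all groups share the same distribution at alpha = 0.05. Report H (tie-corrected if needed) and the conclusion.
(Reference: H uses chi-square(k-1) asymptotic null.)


Step 1: Combine all N = 11 observations and assign midranks.
sorted (value, group, rank): (7,G2,1), (12,G2,2.5), (12,G3,2.5), (13,G3,4), (17,G1,5.5), (17,G3,5.5), (20,G1,7), (22,G1,8), (24,G1,9), (25,G2,10), (27,G1,11)
Step 2: Sum ranks within each group.
R_1 = 40.5 (n_1 = 5)
R_2 = 13.5 (n_2 = 3)
R_3 = 12 (n_3 = 3)
Step 3: H = 12/(N(N+1)) * sum(R_i^2/n_i) - 3(N+1)
     = 12/(11*12) * (40.5^2/5 + 13.5^2/3 + 12^2/3) - 3*12
     = 0.090909 * 436.8 - 36
     = 3.709091.
Step 4: Ties present; correction factor C = 1 - 12/(11^3 - 11) = 0.990909. Corrected H = 3.709091 / 0.990909 = 3.743119.
Step 5: Under H0, H ~ chi^2(2); p-value = 0.153883.
Step 6: alpha = 0.05. fail to reject H0.

H = 3.7431, df = 2, p = 0.153883, fail to reject H0.


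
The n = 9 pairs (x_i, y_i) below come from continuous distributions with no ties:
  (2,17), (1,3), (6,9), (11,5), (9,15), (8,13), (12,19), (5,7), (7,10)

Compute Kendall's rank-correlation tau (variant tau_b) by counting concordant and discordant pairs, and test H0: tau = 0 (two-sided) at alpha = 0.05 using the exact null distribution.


Step 1: Enumerate the 36 unordered pairs (i,j) with i<j and classify each by sign(x_j-x_i) * sign(y_j-y_i).
  (1,2):dx=-1,dy=-14->C; (1,3):dx=+4,dy=-8->D; (1,4):dx=+9,dy=-12->D; (1,5):dx=+7,dy=-2->D
  (1,6):dx=+6,dy=-4->D; (1,7):dx=+10,dy=+2->C; (1,8):dx=+3,dy=-10->D; (1,9):dx=+5,dy=-7->D
  (2,3):dx=+5,dy=+6->C; (2,4):dx=+10,dy=+2->C; (2,5):dx=+8,dy=+12->C; (2,6):dx=+7,dy=+10->C
  (2,7):dx=+11,dy=+16->C; (2,8):dx=+4,dy=+4->C; (2,9):dx=+6,dy=+7->C; (3,4):dx=+5,dy=-4->D
  (3,5):dx=+3,dy=+6->C; (3,6):dx=+2,dy=+4->C; (3,7):dx=+6,dy=+10->C; (3,8):dx=-1,dy=-2->C
  (3,9):dx=+1,dy=+1->C; (4,5):dx=-2,dy=+10->D; (4,6):dx=-3,dy=+8->D; (4,7):dx=+1,dy=+14->C
  (4,8):dx=-6,dy=+2->D; (4,9):dx=-4,dy=+5->D; (5,6):dx=-1,dy=-2->C; (5,7):dx=+3,dy=+4->C
  (5,8):dx=-4,dy=-8->C; (5,9):dx=-2,dy=-5->C; (6,7):dx=+4,dy=+6->C; (6,8):dx=-3,dy=-6->C
  (6,9):dx=-1,dy=-3->C; (7,8):dx=-7,dy=-12->C; (7,9):dx=-5,dy=-9->C; (8,9):dx=+2,dy=+3->C
Step 2: C = 25, D = 11, total pairs = 36.
Step 3: tau = (C - D)/(n(n-1)/2) = (25 - 11)/36 = 0.388889.
Step 4: Exact two-sided p-value (enumerate n! = 362880 permutations of y under H0): p = 0.180181.
Step 5: alpha = 0.05. fail to reject H0.

tau_b = 0.3889 (C=25, D=11), p = 0.180181, fail to reject H0.


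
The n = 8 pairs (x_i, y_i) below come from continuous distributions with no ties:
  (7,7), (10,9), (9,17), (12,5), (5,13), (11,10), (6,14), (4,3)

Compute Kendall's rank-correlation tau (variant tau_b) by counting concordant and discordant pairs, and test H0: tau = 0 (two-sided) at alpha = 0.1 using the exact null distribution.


Step 1: Enumerate the 28 unordered pairs (i,j) with i<j and classify each by sign(x_j-x_i) * sign(y_j-y_i).
  (1,2):dx=+3,dy=+2->C; (1,3):dx=+2,dy=+10->C; (1,4):dx=+5,dy=-2->D; (1,5):dx=-2,dy=+6->D
  (1,6):dx=+4,dy=+3->C; (1,7):dx=-1,dy=+7->D; (1,8):dx=-3,dy=-4->C; (2,3):dx=-1,dy=+8->D
  (2,4):dx=+2,dy=-4->D; (2,5):dx=-5,dy=+4->D; (2,6):dx=+1,dy=+1->C; (2,7):dx=-4,dy=+5->D
  (2,8):dx=-6,dy=-6->C; (3,4):dx=+3,dy=-12->D; (3,5):dx=-4,dy=-4->C; (3,6):dx=+2,dy=-7->D
  (3,7):dx=-3,dy=-3->C; (3,8):dx=-5,dy=-14->C; (4,5):dx=-7,dy=+8->D; (4,6):dx=-1,dy=+5->D
  (4,7):dx=-6,dy=+9->D; (4,8):dx=-8,dy=-2->C; (5,6):dx=+6,dy=-3->D; (5,7):dx=+1,dy=+1->C
  (5,8):dx=-1,dy=-10->C; (6,7):dx=-5,dy=+4->D; (6,8):dx=-7,dy=-7->C; (7,8):dx=-2,dy=-11->C
Step 2: C = 14, D = 14, total pairs = 28.
Step 3: tau = (C - D)/(n(n-1)/2) = (14 - 14)/28 = 0.000000.
Step 4: Exact two-sided p-value (enumerate n! = 40320 permutations of y under H0): p = 1.000000.
Step 5: alpha = 0.1. fail to reject H0.

tau_b = 0.0000 (C=14, D=14), p = 1.000000, fail to reject H0.


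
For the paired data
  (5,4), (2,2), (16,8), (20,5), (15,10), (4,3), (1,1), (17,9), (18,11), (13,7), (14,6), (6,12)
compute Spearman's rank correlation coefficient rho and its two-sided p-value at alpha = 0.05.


Step 1: Rank x and y separately (midranks; no ties here).
rank(x): 5->4, 2->2, 16->9, 20->12, 15->8, 4->3, 1->1, 17->10, 18->11, 13->6, 14->7, 6->5
rank(y): 4->4, 2->2, 8->8, 5->5, 10->10, 3->3, 1->1, 9->9, 11->11, 7->7, 6->6, 12->12
Step 2: d_i = R_x(i) - R_y(i); compute d_i^2.
  (4-4)^2=0, (2-2)^2=0, (9-8)^2=1, (12-5)^2=49, (8-10)^2=4, (3-3)^2=0, (1-1)^2=0, (10-9)^2=1, (11-11)^2=0, (6-7)^2=1, (7-6)^2=1, (5-12)^2=49
sum(d^2) = 106.
Step 3: rho = 1 - 6*106 / (12*(12^2 - 1)) = 1 - 636/1716 = 0.629371.
Step 4: Under H0, t = rho * sqrt((n-2)/(1-rho^2)) = 2.5611 ~ t(10).
Step 5: Two-sided p-value from the t-distribution with 10 df = 0.028320.
Step 6: alpha = 0.05. reject H0.

rho = 0.6294, p = 0.028320, reject H0 at alpha = 0.05.
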